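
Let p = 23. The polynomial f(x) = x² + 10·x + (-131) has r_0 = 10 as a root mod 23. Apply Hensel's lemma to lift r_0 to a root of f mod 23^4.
r_3 = 153259 (mod 279841)

Hensel: r_{i+1} = r_i − f(r_i)·(f′(r_i))^{-1} mod 23^{i+2}, f′(x) = 2x + 10. Iterate:
  r_0 = 10 (mod 23)
  r_1 = 378 (mod 529)
  r_2 = 7255 (mod 12167)
  r_3 = 153259 (mod 279841)
Final: r = 153259 satisfies f(r) ≡ 0 mod 23^4.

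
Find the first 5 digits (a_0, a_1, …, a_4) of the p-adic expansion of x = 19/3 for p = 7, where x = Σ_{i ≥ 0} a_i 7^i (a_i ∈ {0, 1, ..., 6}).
(a_0, …, a_4) = (4, 5, 4, 4, 4)

v_7(19/3) = 0 (numerator and denominator both coprime to 7), so x ∈ ℤ_7^×. Compute digits iteratively via a_i = x_i mod 7, x_{i+1} = (x_i − a_i)/7, with x_0 = x:
  x_0 = 19/3;  a_0 = 4;  x_1 = (x_0 − 4)/7 = 1/3
  x_1 = 1/3;  a_1 = 5;  x_2 = (x_1 − 5)/7 = -2/3
  x_2 = -2/3;  a_2 = 4;  x_3 = (x_2 − 4)/7 = -2/3
  x_3 = -2/3;  a_3 = 4;  x_4 = (x_3 − 4)/7 = -2/3
  x_4 = -2/3;  a_4 = 4;  x_5 = (x_4 − 4)/7 = -2/3
Digits: (4, 5, 4, 4, 4).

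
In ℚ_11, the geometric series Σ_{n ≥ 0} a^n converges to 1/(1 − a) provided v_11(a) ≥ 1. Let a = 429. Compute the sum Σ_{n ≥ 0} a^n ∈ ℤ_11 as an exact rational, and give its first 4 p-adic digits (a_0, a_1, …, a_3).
Σ a^n = 1/(1 − a) = -1/428;  first 4 digits = (1, 6, 6, 2)

v_11(a) = 1 ≥ 1, so the series converges in ℤ_11 to 1/(1 − a) = 1/(1 − 429) = -1/428. Expand this rational in ℤ_11: compute digits iteratively via d_i = x_i mod 11, x_{i+1} = (x_i − d_i)/11. The first 4 digits are (1, 6, 6, 2).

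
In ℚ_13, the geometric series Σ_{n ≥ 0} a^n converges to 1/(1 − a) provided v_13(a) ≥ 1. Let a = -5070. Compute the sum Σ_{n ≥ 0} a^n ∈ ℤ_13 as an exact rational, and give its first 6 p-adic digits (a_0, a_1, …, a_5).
Σ a^n = 1/(1 − a) = 1/5071;  first 6 digits = (1, 0, 9, 10, 2, 4)

v_13(a) = 2 ≥ 1, so the series converges in ℤ_13 to 1/(1 − a) = 1/(1 − (-5070)) = 1/5071. Expand this rational in ℤ_13: compute digits iteratively via d_i = x_i mod 13, x_{i+1} = (x_i − d_i)/13. The first 6 digits are (1, 0, 9, 10, 2, 4).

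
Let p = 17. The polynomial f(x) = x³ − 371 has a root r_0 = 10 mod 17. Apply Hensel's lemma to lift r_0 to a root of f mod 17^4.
r_3 = 16058 (mod 83521)

Hensel: r_{i+1} = r_i − f(r_i)/f′(r_i) mod 17^{i+2}, where f′(x) = 3x². Iterate:
  r_0 = 10 (mod 17)
  r_1 = 163 (mod 289)
  r_2 = 1319 (mod 4913)
  r_3 = 16058 (mod 83521)
Final: r = 16058 with f(r) ≡ 0 mod 17^4.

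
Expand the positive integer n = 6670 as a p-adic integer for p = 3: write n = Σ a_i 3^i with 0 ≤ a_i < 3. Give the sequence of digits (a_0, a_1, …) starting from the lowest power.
(a_0, a_1, …) = (1, 0, 0, 1, 1, 0, 0, 0, 1)

Repeated division by 3 gives the digits low-to-high: 6670 = 1 + 1·3^3 + 1·3^4 + 1·3^8. Digit sequence: (1, 0, 0, 1, 1, 0, 0, 0, 1).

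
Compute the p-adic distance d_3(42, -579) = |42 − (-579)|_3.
d_3(42, -579) = 1/27

Step 1 — x − y = 42 − (-579) = 621. Step 2 — v_3(621) = 3 (factor: 621 = (3^3 · 23); the sign does not affect v_p). Step 3 — |x − y|_3 = 3^{-3} = 1/27.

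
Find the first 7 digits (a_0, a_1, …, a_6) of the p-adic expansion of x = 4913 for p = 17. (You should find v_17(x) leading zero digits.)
(a_0, …, a_6) = (0, 0, 0, 1, 0, 0, 0)

v_17(4913) = 3, so a_0 = ... = a_2 = 0. Factor out: x = 17^3 · u with u = 1 a unit in ℤ_17. Expand u iteratively via a_{v+i} = u_i mod 17, u_{i+1} = (u_i − a_{v+i})/17:
  u_0 = 1;  a_3 = 1;  u_1 = (u_0 − 1)/17 = 0
  u_1 = 0;  a_4 = 0;  u_2 = (u_1 − 0)/17 = 0
  u_2 = 0;  a_5 = 0;  u_3 = (u_2 − 0)/17 = 0
  u_3 = 0;  a_6 = 0;  u_4 = (u_3 − 0)/17 = 0
Digits: (0, 0, 0, 1, 0, 0, 0).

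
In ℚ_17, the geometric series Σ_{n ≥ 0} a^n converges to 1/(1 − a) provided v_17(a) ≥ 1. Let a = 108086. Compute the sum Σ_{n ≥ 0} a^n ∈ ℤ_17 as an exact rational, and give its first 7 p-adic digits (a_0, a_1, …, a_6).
Σ a^n = 1/(1 − a) = -1/108085;  first 7 digits = (1, 0, 0, 5, 1, 0, 8)

v_17(a) = 3 ≥ 1, so the series converges in ℤ_17 to 1/(1 − a) = 1/(1 − 108086) = -1/108085. Expand this rational in ℤ_17: compute digits iteratively via d_i = x_i mod 17, x_{i+1} = (x_i − d_i)/17. The first 7 digits are (1, 0, 0, 5, 1, 0, 8).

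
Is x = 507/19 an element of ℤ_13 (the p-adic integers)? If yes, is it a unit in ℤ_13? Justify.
x ∈ ℤ_13 but not a unit; v_13(x) = 2 > 0

ℤ_13 = {x ∈ ℚ_13 : v_13(x) ≥ 0} and ℤ_13^× = {x ∈ ℤ_13 : v_13(x) = 0}. Here v_13(507/19) = v_13(num) − v_13(den) = 2; compare against these criteria.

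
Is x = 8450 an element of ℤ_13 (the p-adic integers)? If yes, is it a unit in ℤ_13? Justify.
x ∈ ℤ_13 but not a unit; v_13(x) = 2 > 0

ℤ_13 = {x ∈ ℚ_13 : v_13(x) ≥ 0} and ℤ_13^× = {x ∈ ℤ_13 : v_13(x) = 0}. Here v_13(8450) = v_13(num) − v_13(den) = 2; compare against these criteria.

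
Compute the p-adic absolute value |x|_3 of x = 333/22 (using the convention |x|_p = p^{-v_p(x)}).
|333/22|_3 = 1/9

Step 1 — compute v_3(x) by factoring powers of 3 out of the numerator and denominator: v_3(333/22) = 2. Step 2 — apply |x|_p = p^{-v_p(x)} = 3^{-2} = 1/9.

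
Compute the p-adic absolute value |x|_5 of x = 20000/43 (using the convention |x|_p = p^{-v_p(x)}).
|20000/43|_5 = 1/625

Step 1 — compute v_5(x) by factoring powers of 5 out of the numerator and denominator: v_5(20000/43) = 4. Step 2 — apply |x|_p = p^{-v_p(x)} = 5^{-4} = 1/625.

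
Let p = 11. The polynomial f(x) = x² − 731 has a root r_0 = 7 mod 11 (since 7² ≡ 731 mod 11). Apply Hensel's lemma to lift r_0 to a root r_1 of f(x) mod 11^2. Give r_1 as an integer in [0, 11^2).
r_1 = 73 (mod 121)

Hensel's recurrence: r_{i+1} = r_i − f(r_i)·(f′(r_i))^{-1} mod 11^{i+2}, with f′(x) = 2x. Iterate:
  r_0 = 7 (mod 11)
  r_1 = 73 (mod 121)
Final: r_1 = 73, and one checks f(r_1) ≡ 0 mod 11^2.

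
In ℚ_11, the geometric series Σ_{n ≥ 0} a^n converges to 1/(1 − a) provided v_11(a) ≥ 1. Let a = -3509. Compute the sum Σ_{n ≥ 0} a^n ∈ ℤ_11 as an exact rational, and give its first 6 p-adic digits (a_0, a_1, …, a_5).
Σ a^n = 1/(1 − a) = 1/3510;  first 6 digits = (1, 0, 4, 8, 4, 10)

v_11(a) = 2 ≥ 1, so the series converges in ℤ_11 to 1/(1 − a) = 1/(1 − (-3509)) = 1/3510. Expand this rational in ℤ_11: compute digits iteratively via d_i = x_i mod 11, x_{i+1} = (x_i − d_i)/11. The first 6 digits are (1, 0, 4, 8, 4, 10).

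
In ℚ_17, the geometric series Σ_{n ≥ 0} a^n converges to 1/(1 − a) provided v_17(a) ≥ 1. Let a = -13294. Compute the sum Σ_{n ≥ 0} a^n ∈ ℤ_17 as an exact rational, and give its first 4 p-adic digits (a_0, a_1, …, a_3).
Σ a^n = 1/(1 − a) = 1/13295;  first 4 digits = (1, 0, 5, 14)

v_17(a) = 2 ≥ 1, so the series converges in ℤ_17 to 1/(1 − a) = 1/(1 − (-13294)) = 1/13295. Expand this rational in ℤ_17: compute digits iteratively via d_i = x_i mod 17, x_{i+1} = (x_i − d_i)/17. The first 4 digits are (1, 0, 5, 14).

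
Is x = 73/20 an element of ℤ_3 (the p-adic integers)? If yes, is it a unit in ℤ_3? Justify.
x ∈ ℤ_3^× (unit); v_3(x) = 0

ℤ_3 = {x ∈ ℚ_3 : v_3(x) ≥ 0} and ℤ_3^× = {x ∈ ℤ_3 : v_3(x) = 0}. Here v_3(73/20) = v_3(num) − v_3(den) = 0; compare against these criteria.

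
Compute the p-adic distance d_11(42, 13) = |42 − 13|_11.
d_11(42, 13) = 1

Step 1 — x − y = 42 − 13 = 29. Step 2 — v_11(29) = 0 (factor: 29 = (11^0 · 29); the sign does not affect v_p). Step 3 — |x − y|_11 = 11^{0} = 1.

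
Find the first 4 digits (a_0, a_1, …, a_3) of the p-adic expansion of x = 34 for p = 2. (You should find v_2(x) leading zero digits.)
(a_0, …, a_3) = (0, 1, 0, 0)

v_2(34) = 1, so a_0 = ... = a_0 = 0. Factor out: x = 2^1 · u with u = 17 a unit in ℤ_2. Expand u iteratively via a_{v+i} = u_i mod 2, u_{i+1} = (u_i − a_{v+i})/2:
  u_0 = 17;  a_1 = 1;  u_1 = (u_0 − 1)/2 = 8
  u_1 = 8;  a_2 = 0;  u_2 = (u_1 − 0)/2 = 4
  u_2 = 4;  a_3 = 0;  u_3 = (u_2 − 0)/2 = 2
Digits: (0, 1, 0, 0).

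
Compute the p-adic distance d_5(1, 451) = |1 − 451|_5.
d_5(1, 451) = 1/25

Step 1 — x − y = 1 − 451 = -450. Step 2 — v_5(-450) = 2 (factor: -450 = −(5^2 · 18); the sign does not affect v_p). Step 3 — |x − y|_5 = 5^{-2} = 1/25.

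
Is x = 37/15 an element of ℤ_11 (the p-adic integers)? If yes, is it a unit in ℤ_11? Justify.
x ∈ ℤ_11^× (unit); v_11(x) = 0

ℤ_11 = {x ∈ ℚ_11 : v_11(x) ≥ 0} and ℤ_11^× = {x ∈ ℤ_11 : v_11(x) = 0}. Here v_11(37/15) = v_11(num) − v_11(den) = 0; compare against these criteria.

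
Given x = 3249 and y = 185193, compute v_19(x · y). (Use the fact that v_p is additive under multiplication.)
v_19(601692057) = 5

v_p(x) = 2 (factor: 3249 = 19^2 · 9); v_p(y) = 3 (factor: 185193 = 19^3 · 27). Additivity: v_p(xy) = v_p(x) + v_p(y) = 2 + 3 = 5. (Direct check: xy = 601692057 = 19^5 · (243).)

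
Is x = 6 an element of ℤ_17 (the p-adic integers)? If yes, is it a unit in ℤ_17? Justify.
x ∈ ℤ_17^× (unit); v_17(x) = 0

ℤ_17 = {x ∈ ℚ_17 : v_17(x) ≥ 0} and ℤ_17^× = {x ∈ ℤ_17 : v_17(x) = 0}. Here v_17(6) = v_17(num) − v_17(den) = 0; compare against these criteria.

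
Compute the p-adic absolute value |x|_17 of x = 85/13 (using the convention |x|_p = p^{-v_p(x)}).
|85/13|_17 = 1/17

Step 1 — compute v_17(x) by factoring powers of 17 out of the numerator and denominator: v_17(85/13) = 1. Step 2 — apply |x|_p = p^{-v_p(x)} = 17^{-1} = 1/17.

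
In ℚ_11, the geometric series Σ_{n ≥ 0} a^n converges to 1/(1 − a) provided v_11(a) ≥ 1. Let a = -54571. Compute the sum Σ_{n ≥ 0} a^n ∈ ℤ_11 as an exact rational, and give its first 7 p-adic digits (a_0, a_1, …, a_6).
Σ a^n = 1/(1 − a) = 1/54572;  first 7 digits = (1, 0, 0, 3, 7, 10, 8)

v_11(a) = 3 ≥ 1, so the series converges in ℤ_11 to 1/(1 − a) = 1/(1 − (-54571)) = 1/54572. Expand this rational in ℤ_11: compute digits iteratively via d_i = x_i mod 11, x_{i+1} = (x_i − d_i)/11. The first 7 digits are (1, 0, 0, 3, 7, 10, 8).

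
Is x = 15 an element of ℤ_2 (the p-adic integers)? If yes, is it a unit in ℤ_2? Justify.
x ∈ ℤ_2^× (unit); v_2(x) = 0

ℤ_2 = {x ∈ ℚ_2 : v_2(x) ≥ 0} and ℤ_2^× = {x ∈ ℤ_2 : v_2(x) = 0}. Here v_2(15) = v_2(num) − v_2(den) = 0; compare against these criteria.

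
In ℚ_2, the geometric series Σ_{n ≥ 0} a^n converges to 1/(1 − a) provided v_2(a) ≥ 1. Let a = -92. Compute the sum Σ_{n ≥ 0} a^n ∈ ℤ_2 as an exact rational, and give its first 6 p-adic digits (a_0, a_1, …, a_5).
Σ a^n = 1/(1 − a) = 1/93;  first 6 digits = (1, 0, 1, 0, 1, 1)

v_2(a) = 2 ≥ 1, so the series converges in ℤ_2 to 1/(1 − a) = 1/(1 − (-92)) = 1/93. Expand this rational in ℤ_2: compute digits iteratively via d_i = x_i mod 2, x_{i+1} = (x_i − d_i)/2. The first 6 digits are (1, 0, 1, 0, 1, 1).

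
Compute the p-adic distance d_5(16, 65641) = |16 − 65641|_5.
d_5(16, 65641) = 1/3125

Step 1 — x − y = 16 − 65641 = -65625. Step 2 — v_5(-65625) = 5 (factor: -65625 = −(5^5 · 21); the sign does not affect v_p). Step 3 — |x − y|_5 = 5^{-5} = 1/3125.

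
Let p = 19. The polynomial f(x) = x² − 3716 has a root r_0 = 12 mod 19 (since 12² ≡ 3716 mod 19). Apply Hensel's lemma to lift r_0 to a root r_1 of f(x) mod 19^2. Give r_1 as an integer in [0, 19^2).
r_1 = 221 (mod 361)

Hensel's recurrence: r_{i+1} = r_i − f(r_i)·(f′(r_i))^{-1} mod 19^{i+2}, with f′(x) = 2x. Iterate:
  r_0 = 12 (mod 19)
  r_1 = 221 (mod 361)
Final: r_1 = 221, and one checks f(r_1) ≡ 0 mod 19^2.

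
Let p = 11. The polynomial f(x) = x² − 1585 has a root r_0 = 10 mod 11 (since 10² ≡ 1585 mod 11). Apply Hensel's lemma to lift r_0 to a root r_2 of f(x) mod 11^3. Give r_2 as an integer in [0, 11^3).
r_2 = 54 (mod 1331)

Hensel's recurrence: r_{i+1} = r_i − f(r_i)·(f′(r_i))^{-1} mod 11^{i+2}, with f′(x) = 2x. Iterate:
  r_0 = 10 (mod 11)
  r_1 = 54 (mod 121)
  r_2 = 54 (mod 1331)
Final: r_2 = 54, and one checks f(r_2) ≡ 0 mod 11^3.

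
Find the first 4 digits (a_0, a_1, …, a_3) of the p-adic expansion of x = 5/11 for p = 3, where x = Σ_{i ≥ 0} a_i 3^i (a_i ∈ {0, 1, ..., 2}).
(a_0, …, a_3) = (1, 2, 2, 1)

v_3(5/11) = 0 (numerator and denominator both coprime to 3), so x ∈ ℤ_3^×. Compute digits iteratively via a_i = x_i mod 3, x_{i+1} = (x_i − a_i)/3, with x_0 = x:
  x_0 = 5/11;  a_0 = 1;  x_1 = (x_0 − 1)/3 = -2/11
  x_1 = -2/11;  a_1 = 2;  x_2 = (x_1 − 2)/3 = -8/11
  x_2 = -8/11;  a_2 = 2;  x_3 = (x_2 − 2)/3 = -10/11
  x_3 = -10/11;  a_3 = 1;  x_4 = (x_3 − 1)/3 = -7/11
Digits: (1, 2, 2, 1).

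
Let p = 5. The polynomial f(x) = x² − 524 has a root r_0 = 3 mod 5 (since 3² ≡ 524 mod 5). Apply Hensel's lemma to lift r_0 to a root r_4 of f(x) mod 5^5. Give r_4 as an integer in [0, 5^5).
r_4 = 1343 (mod 3125)

Hensel's recurrence: r_{i+1} = r_i − f(r_i)·(f′(r_i))^{-1} mod 5^{i+2}, with f′(x) = 2x. Iterate:
  r_0 = 3 (mod 5)
  r_1 = 18 (mod 25)
  r_2 = 93 (mod 125)
  r_3 = 93 (mod 625)
  r_4 = 1343 (mod 3125)
Final: r_4 = 1343, and one checks f(r_4) ≡ 0 mod 5^5.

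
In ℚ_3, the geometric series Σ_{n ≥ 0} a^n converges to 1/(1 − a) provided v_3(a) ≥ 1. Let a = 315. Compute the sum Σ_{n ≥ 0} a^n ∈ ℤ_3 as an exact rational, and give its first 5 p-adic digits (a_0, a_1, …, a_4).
Σ a^n = 1/(1 − a) = -1/314;  first 5 digits = (1, 0, 2, 2, 1)

v_3(a) = 2 ≥ 1, so the series converges in ℤ_3 to 1/(1 − a) = 1/(1 − 315) = -1/314. Expand this rational in ℤ_3: compute digits iteratively via d_i = x_i mod 3, x_{i+1} = (x_i − d_i)/3. The first 5 digits are (1, 0, 2, 2, 1).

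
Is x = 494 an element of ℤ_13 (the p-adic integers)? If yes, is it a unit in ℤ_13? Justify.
x ∈ ℤ_13 but not a unit; v_13(x) = 1 > 0

ℤ_13 = {x ∈ ℚ_13 : v_13(x) ≥ 0} and ℤ_13^× = {x ∈ ℤ_13 : v_13(x) = 0}. Here v_13(494) = v_13(num) − v_13(den) = 1; compare against these criteria.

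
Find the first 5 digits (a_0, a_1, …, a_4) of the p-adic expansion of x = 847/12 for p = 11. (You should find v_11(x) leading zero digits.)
(a_0, …, a_4) = (0, 0, 7, 4, 6)

v_11(847/12) = 2, so a_0 = ... = a_1 = 0. Factor out: x = 11^2 · u with u = 7/12 a unit in ℤ_11. Expand u iteratively via a_{v+i} = u_i mod 11, u_{i+1} = (u_i − a_{v+i})/11:
  u_0 = 7/12;  a_2 = 7;  u_1 = (u_0 − 7)/11 = -7/12
  u_1 = -7/12;  a_3 = 4;  u_2 = (u_1 − 4)/11 = -5/12
  u_2 = -5/12;  a_4 = 6;  u_3 = (u_2 − 6)/11 = -7/12
Digits: (0, 0, 7, 4, 6).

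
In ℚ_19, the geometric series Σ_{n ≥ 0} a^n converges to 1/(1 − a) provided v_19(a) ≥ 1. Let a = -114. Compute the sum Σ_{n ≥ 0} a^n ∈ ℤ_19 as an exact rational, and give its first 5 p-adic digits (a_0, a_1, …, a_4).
Σ a^n = 1/(1 − a) = 1/115;  first 5 digits = (1, 13, 16, 13, 11)

v_19(a) = 1 ≥ 1, so the series converges in ℤ_19 to 1/(1 − a) = 1/(1 − (-114)) = 1/115. Expand this rational in ℤ_19: compute digits iteratively via d_i = x_i mod 19, x_{i+1} = (x_i − d_i)/19. The first 5 digits are (1, 13, 16, 13, 11).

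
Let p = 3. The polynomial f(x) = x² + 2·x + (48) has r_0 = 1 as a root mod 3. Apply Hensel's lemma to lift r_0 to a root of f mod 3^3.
r_2 = 13 (mod 27)

Hensel: r_{i+1} = r_i − f(r_i)·(f′(r_i))^{-1} mod 3^{i+2}, f′(x) = 2x + 2. Iterate:
  r_0 = 1 (mod 3)
  r_1 = 4 (mod 9)
  r_2 = 13 (mod 27)
Final: r = 13 satisfies f(r) ≡ 0 mod 3^3.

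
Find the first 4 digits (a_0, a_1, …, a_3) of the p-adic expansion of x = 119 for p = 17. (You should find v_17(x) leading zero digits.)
(a_0, …, a_3) = (0, 7, 0, 0)

v_17(119) = 1, so a_0 = ... = a_0 = 0. Factor out: x = 17^1 · u with u = 7 a unit in ℤ_17. Expand u iteratively via a_{v+i} = u_i mod 17, u_{i+1} = (u_i − a_{v+i})/17:
  u_0 = 7;  a_1 = 7;  u_1 = (u_0 − 7)/17 = 0
  u_1 = 0;  a_2 = 0;  u_2 = (u_1 − 0)/17 = 0
  u_2 = 0;  a_3 = 0;  u_3 = (u_2 − 0)/17 = 0
Digits: (0, 7, 0, 0).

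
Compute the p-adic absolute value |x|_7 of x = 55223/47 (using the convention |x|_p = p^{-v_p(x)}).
|55223/47|_7 = 1/2401

Step 1 — compute v_7(x) by factoring powers of 7 out of the numerator and denominator: v_7(55223/47) = 4. Step 2 — apply |x|_p = p^{-v_p(x)} = 7^{-4} = 1/2401.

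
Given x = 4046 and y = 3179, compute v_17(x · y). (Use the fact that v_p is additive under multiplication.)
v_17(12862234) = 4

v_p(x) = 2 (factor: 4046 = 17^2 · 14); v_p(y) = 2 (factor: 3179 = 17^2 · 11). Additivity: v_p(xy) = v_p(x) + v_p(y) = 2 + 2 = 4. (Direct check: xy = 12862234 = 17^4 · (154).)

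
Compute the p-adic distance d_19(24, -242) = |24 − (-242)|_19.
d_19(24, -242) = 1/19

Step 1 — x − y = 24 − (-242) = 266. Step 2 — v_19(266) = 1 (factor: 266 = (19^1 · 14); the sign does not affect v_p). Step 3 — |x − y|_19 = 19^{-1} = 1/19.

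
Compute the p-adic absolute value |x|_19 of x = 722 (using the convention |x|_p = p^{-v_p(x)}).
|722|_19 = 1/361

Step 1 — compute v_19(x) by factoring powers of 19 out of the numerator and denominator: v_19(722) = 2. Step 2 — apply |x|_p = p^{-v_p(x)} = 19^{-2} = 1/361.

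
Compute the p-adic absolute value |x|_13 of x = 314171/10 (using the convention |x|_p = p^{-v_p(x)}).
|314171/10|_13 = 1/28561

Step 1 — compute v_13(x) by factoring powers of 13 out of the numerator and denominator: v_13(314171/10) = 4. Step 2 — apply |x|_p = p^{-v_p(x)} = 13^{-4} = 1/28561.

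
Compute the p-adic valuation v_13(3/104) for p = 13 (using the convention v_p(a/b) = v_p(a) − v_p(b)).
v_13(3/104) = -1

Factor powers of 13 from the numerator and denominator of the reduced fraction: 3 = 13^0 · 3 and 104 = 13^1 · 8. Apply v_p(a/b) = v_p(a) − v_p(b): v_13(3/104) = 0 − 1 = -1.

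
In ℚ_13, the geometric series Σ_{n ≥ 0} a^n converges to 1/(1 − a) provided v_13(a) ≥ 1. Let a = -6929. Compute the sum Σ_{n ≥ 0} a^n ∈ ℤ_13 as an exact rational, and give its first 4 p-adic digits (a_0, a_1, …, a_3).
Σ a^n = 1/(1 − a) = 1/6930;  first 4 digits = (1, 0, 11, 9)

v_13(a) = 2 ≥ 1, so the series converges in ℤ_13 to 1/(1 − a) = 1/(1 − (-6929)) = 1/6930. Expand this rational in ℤ_13: compute digits iteratively via d_i = x_i mod 13, x_{i+1} = (x_i − d_i)/13. The first 4 digits are (1, 0, 11, 9).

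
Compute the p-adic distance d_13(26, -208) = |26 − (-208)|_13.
d_13(26, -208) = 1/13

Step 1 — x − y = 26 − (-208) = 234. Step 2 — v_13(234) = 1 (factor: 234 = (13^1 · 18); the sign does not affect v_p). Step 3 — |x − y|_13 = 13^{-1} = 1/13.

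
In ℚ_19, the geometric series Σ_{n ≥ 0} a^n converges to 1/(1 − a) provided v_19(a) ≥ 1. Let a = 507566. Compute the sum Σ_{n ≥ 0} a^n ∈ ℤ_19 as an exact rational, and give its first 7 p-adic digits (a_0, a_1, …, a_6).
Σ a^n = 1/(1 − a) = -1/507565;  first 7 digits = (1, 0, 0, 17, 3, 0, 4)

v_19(a) = 3 ≥ 1, so the series converges in ℤ_19 to 1/(1 − a) = 1/(1 − 507566) = -1/507565. Expand this rational in ℤ_19: compute digits iteratively via d_i = x_i mod 19, x_{i+1} = (x_i − d_i)/19. The first 7 digits are (1, 0, 0, 17, 3, 0, 4).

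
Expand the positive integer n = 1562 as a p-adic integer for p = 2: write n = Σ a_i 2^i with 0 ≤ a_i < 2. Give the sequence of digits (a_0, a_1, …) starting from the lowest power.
(a_0, a_1, …) = (0, 1, 0, 1, 1, 0, 0, 0, 0, 1, 1)

Repeated division by 2 gives the digits low-to-high: 1562 = 1·2^1 + 1·2^3 + 1·2^4 + 1·2^9 + 1·2^10. Digit sequence: (0, 1, 0, 1, 1, 0, 0, 0, 0, 1, 1).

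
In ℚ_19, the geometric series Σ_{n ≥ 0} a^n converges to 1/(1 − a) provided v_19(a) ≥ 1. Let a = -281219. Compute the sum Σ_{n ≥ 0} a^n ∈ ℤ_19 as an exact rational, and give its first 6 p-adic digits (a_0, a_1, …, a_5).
Σ a^n = 1/(1 − a) = 1/281220;  first 6 digits = (1, 0, 0, 16, 16, 18)

v_19(a) = 3 ≥ 1, so the series converges in ℤ_19 to 1/(1 − a) = 1/(1 − (-281219)) = 1/281220. Expand this rational in ℤ_19: compute digits iteratively via d_i = x_i mod 19, x_{i+1} = (x_i − d_i)/19. The first 6 digits are (1, 0, 0, 16, 16, 18).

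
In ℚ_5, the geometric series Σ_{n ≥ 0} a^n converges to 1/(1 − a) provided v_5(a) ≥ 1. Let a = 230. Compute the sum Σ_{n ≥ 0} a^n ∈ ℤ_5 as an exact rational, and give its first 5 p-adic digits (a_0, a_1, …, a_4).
Σ a^n = 1/(1 − a) = -1/229;  first 5 digits = (1, 1, 0, 1, 3)

v_5(a) = 1 ≥ 1, so the series converges in ℤ_5 to 1/(1 − a) = 1/(1 − 230) = -1/229. Expand this rational in ℤ_5: compute digits iteratively via d_i = x_i mod 5, x_{i+1} = (x_i − d_i)/5. The first 5 digits are (1, 1, 0, 1, 3).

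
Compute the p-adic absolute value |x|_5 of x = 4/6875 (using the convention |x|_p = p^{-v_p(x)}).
|4/6875|_5 = 625

Step 1 — compute v_5(x) by factoring powers of 5 out of the numerator and denominator: v_5(4/6875) = -4. Step 2 — apply |x|_p = p^{-v_p(x)} = 5^{4} = 625.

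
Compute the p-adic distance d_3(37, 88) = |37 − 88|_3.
d_3(37, 88) = 1/3

Step 1 — x − y = 37 − 88 = -51. Step 2 — v_3(-51) = 1 (factor: -51 = −(3^1 · 17); the sign does not affect v_p). Step 3 — |x − y|_3 = 3^{-1} = 1/3.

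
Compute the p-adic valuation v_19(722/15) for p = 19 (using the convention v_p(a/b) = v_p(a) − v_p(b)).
v_19(722/15) = 2

Factor powers of 19 from the numerator and denominator of the reduced fraction: 722 = 19^2 · 2 and 15 = 19^0 · 15. Apply v_p(a/b) = v_p(a) − v_p(b): v_19(722/15) = 2 − 0 = 2.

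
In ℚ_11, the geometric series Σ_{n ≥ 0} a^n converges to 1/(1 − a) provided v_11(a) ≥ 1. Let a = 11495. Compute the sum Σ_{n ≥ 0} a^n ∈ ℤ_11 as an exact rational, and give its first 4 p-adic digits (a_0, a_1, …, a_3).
Σ a^n = 1/(1 − a) = -1/11494;  first 4 digits = (1, 0, 7, 8)

v_11(a) = 2 ≥ 1, so the series converges in ℤ_11 to 1/(1 − a) = 1/(1 − 11495) = -1/11494. Expand this rational in ℤ_11: compute digits iteratively via d_i = x_i mod 11, x_{i+1} = (x_i − d_i)/11. The first 4 digits are (1, 0, 7, 8).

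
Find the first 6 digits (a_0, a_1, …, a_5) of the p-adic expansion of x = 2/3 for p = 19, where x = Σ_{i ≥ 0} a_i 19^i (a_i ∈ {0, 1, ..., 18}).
(a_0, …, a_5) = (7, 6, 6, 6, 6, 6)

v_19(2/3) = 0 (numerator and denominator both coprime to 19), so x ∈ ℤ_19^×. Compute digits iteratively via a_i = x_i mod 19, x_{i+1} = (x_i − a_i)/19, with x_0 = x:
  x_0 = 2/3;  a_0 = 7;  x_1 = (x_0 − 7)/19 = -1/3
  x_1 = -1/3;  a_1 = 6;  x_2 = (x_1 − 6)/19 = -1/3
  x_2 = -1/3;  a_2 = 6;  x_3 = (x_2 − 6)/19 = -1/3
  x_3 = -1/3;  a_3 = 6;  x_4 = (x_3 − 6)/19 = -1/3
  x_4 = -1/3;  a_4 = 6;  x_5 = (x_4 − 6)/19 = -1/3
  x_5 = -1/3;  a_5 = 6;  x_6 = (x_5 − 6)/19 = -1/3
Digits: (7, 6, 6, 6, 6, 6).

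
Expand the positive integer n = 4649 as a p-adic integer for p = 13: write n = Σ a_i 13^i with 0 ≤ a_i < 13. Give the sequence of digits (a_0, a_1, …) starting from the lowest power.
(a_0, a_1, …) = (8, 6, 1, 2)

Repeated division by 13 gives the digits low-to-high: 4649 = 8 + 6·13^1 + 1·13^2 + 2·13^3. Digit sequence: (8, 6, 1, 2).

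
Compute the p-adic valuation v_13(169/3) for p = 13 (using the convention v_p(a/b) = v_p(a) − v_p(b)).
v_13(169/3) = 2

Factor powers of 13 from the numerator and denominator of the reduced fraction: 169 = 13^2 · 1 and 3 = 13^0 · 3. Apply v_p(a/b) = v_p(a) − v_p(b): v_13(169/3) = 2 − 0 = 2.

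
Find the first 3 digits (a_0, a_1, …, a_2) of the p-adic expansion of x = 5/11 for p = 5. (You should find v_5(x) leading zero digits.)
(a_0, …, a_2) = (0, 1, 3)

v_5(5/11) = 1, so a_0 = ... = a_0 = 0. Factor out: x = 5^1 · u with u = 1/11 a unit in ℤ_5. Expand u iteratively via a_{v+i} = u_i mod 5, u_{i+1} = (u_i − a_{v+i})/5:
  u_0 = 1/11;  a_1 = 1;  u_1 = (u_0 − 1)/5 = -2/11
  u_1 = -2/11;  a_2 = 3;  u_2 = (u_1 − 3)/5 = -7/11
Digits: (0, 1, 3).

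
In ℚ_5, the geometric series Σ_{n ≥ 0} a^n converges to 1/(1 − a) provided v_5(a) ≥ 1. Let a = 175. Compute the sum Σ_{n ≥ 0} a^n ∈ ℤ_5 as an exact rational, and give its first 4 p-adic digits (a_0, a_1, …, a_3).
Σ a^n = 1/(1 − a) = -1/174;  first 4 digits = (1, 0, 2, 1)

v_5(a) = 2 ≥ 1, so the series converges in ℤ_5 to 1/(1 − a) = 1/(1 − 175) = -1/174. Expand this rational in ℤ_5: compute digits iteratively via d_i = x_i mod 5, x_{i+1} = (x_i − d_i)/5. The first 4 digits are (1, 0, 2, 1).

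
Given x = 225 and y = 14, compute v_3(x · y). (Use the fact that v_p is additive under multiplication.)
v_3(3150) = 2

v_p(x) = 2 (factor: 225 = 3^2 · 25); v_p(y) = 0 (factor: 14 = 3^0 · 14). Additivity: v_p(xy) = v_p(x) + v_p(y) = 2 + 0 = 2. (Direct check: xy = 3150 = 3^2 · (350).)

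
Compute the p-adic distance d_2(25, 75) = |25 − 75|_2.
d_2(25, 75) = 1/2

Step 1 — x − y = 25 − 75 = -50. Step 2 — v_2(-50) = 1 (factor: -50 = −(2^1 · 25); the sign does not affect v_p). Step 3 — |x − y|_2 = 2^{-1} = 1/2.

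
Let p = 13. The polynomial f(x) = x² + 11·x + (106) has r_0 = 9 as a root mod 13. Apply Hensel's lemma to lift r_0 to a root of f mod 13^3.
r_2 = 477 (mod 2197)

Hensel: r_{i+1} = r_i − f(r_i)·(f′(r_i))^{-1} mod 13^{i+2}, f′(x) = 2x + 11. Iterate:
  r_0 = 9 (mod 13)
  r_1 = 139 (mod 169)
  r_2 = 477 (mod 2197)
Final: r = 477 satisfies f(r) ≡ 0 mod 13^3.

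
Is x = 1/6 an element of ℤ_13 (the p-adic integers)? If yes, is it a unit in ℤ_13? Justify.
x ∈ ℤ_13^× (unit); v_13(x) = 0

ℤ_13 = {x ∈ ℚ_13 : v_13(x) ≥ 0} and ℤ_13^× = {x ∈ ℤ_13 : v_13(x) = 0}. Here v_13(1/6) = v_13(num) − v_13(den) = 0; compare against these criteria.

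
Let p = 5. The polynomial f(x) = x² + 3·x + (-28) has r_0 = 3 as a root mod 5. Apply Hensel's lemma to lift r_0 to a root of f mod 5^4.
r_3 = 618 (mod 625)

Hensel: r_{i+1} = r_i − f(r_i)·(f′(r_i))^{-1} mod 5^{i+2}, f′(x) = 2x + 3. Iterate:
  r_0 = 3 (mod 5)
  r_1 = 18 (mod 25)
  r_2 = 118 (mod 125)
  r_3 = 618 (mod 625)
Final: r = 618 satisfies f(r) ≡ 0 mod 5^4.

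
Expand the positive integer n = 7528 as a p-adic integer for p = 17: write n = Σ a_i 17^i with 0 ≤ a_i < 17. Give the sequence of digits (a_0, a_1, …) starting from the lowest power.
(a_0, a_1, …) = (14, 0, 9, 1)

Repeated division by 17 gives the digits low-to-high: 7528 = 14 + 9·17^2 + 1·17^3. Digit sequence: (14, 0, 9, 1).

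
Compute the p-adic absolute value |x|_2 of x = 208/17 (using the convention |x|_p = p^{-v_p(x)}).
|208/17|_2 = 1/16

Step 1 — compute v_2(x) by factoring powers of 2 out of the numerator and denominator: v_2(208/17) = 4. Step 2 — apply |x|_p = p^{-v_p(x)} = 2^{-4} = 1/16.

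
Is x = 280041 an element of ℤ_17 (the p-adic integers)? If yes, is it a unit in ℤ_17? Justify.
x ∈ ℤ_17 but not a unit; v_17(x) = 3 > 0

ℤ_17 = {x ∈ ℚ_17 : v_17(x) ≥ 0} and ℤ_17^× = {x ∈ ℤ_17 : v_17(x) = 0}. Here v_17(280041) = v_17(num) − v_17(den) = 3; compare against these criteria.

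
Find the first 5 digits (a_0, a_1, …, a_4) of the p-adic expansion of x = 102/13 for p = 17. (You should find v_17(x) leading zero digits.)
(a_0, …, a_4) = (0, 7, 14, 7, 10)

v_17(102/13) = 1, so a_0 = ... = a_0 = 0. Factor out: x = 17^1 · u with u = 6/13 a unit in ℤ_17. Expand u iteratively via a_{v+i} = u_i mod 17, u_{i+1} = (u_i − a_{v+i})/17:
  u_0 = 6/13;  a_1 = 7;  u_1 = (u_0 − 7)/17 = -5/13
  u_1 = -5/13;  a_2 = 14;  u_2 = (u_1 − 14)/17 = -11/13
  u_2 = -11/13;  a_3 = 7;  u_3 = (u_2 − 7)/17 = -6/13
  u_3 = -6/13;  a_4 = 10;  u_4 = (u_3 − 10)/17 = -8/13
Digits: (0, 7, 14, 7, 10).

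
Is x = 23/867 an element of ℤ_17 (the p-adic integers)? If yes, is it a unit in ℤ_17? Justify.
x ∉ ℤ_17 (v_17(x) = -2 < 0)

ℤ_17 = {x ∈ ℚ_17 : v_17(x) ≥ 0} and ℤ_17^× = {x ∈ ℤ_17 : v_17(x) = 0}. Here v_17(23/867) = v_17(num) − v_17(den) = -2; compare against these criteria.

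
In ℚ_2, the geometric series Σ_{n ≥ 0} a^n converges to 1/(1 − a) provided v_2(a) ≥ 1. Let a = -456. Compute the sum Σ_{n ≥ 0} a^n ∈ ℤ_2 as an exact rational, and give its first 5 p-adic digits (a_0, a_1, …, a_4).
Σ a^n = 1/(1 − a) = 1/457;  first 5 digits = (1, 0, 0, 1, 1)

v_2(a) = 3 ≥ 1, so the series converges in ℤ_2 to 1/(1 − a) = 1/(1 − (-456)) = 1/457. Expand this rational in ℤ_2: compute digits iteratively via d_i = x_i mod 2, x_{i+1} = (x_i − d_i)/2. The first 5 digits are (1, 0, 0, 1, 1).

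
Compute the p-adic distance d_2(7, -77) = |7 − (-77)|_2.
d_2(7, -77) = 1/4

Step 1 — x − y = 7 − (-77) = 84. Step 2 — v_2(84) = 2 (factor: 84 = (2^2 · 21); the sign does not affect v_p). Step 3 — |x − y|_2 = 2^{-2} = 1/4.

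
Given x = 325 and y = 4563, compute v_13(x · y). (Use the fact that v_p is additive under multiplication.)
v_13(1482975) = 3

v_p(x) = 1 (factor: 325 = 13^1 · 25); v_p(y) = 2 (factor: 4563 = 13^2 · 27). Additivity: v_p(xy) = v_p(x) + v_p(y) = 1 + 2 = 3. (Direct check: xy = 1482975 = 13^3 · (675).)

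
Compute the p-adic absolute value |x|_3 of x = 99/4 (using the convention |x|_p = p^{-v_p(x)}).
|99/4|_3 = 1/9

Step 1 — compute v_3(x) by factoring powers of 3 out of the numerator and denominator: v_3(99/4) = 2. Step 2 — apply |x|_p = p^{-v_p(x)} = 3^{-2} = 1/9.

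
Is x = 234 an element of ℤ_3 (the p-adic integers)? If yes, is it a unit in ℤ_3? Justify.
x ∈ ℤ_3 but not a unit; v_3(x) = 2 > 0

ℤ_3 = {x ∈ ℚ_3 : v_3(x) ≥ 0} and ℤ_3^× = {x ∈ ℤ_3 : v_3(x) = 0}. Here v_3(234) = v_3(num) − v_3(den) = 2; compare against these criteria.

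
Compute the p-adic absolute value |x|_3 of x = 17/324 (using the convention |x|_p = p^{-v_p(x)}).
|17/324|_3 = 81

Step 1 — compute v_3(x) by factoring powers of 3 out of the numerator and denominator: v_3(17/324) = -4. Step 2 — apply |x|_p = p^{-v_p(x)} = 3^{4} = 81.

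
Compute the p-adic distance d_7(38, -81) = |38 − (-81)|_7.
d_7(38, -81) = 1/7

Step 1 — x − y = 38 − (-81) = 119. Step 2 — v_7(119) = 1 (factor: 119 = (7^1 · 17); the sign does not affect v_p). Step 3 — |x − y|_7 = 7^{-1} = 1/7.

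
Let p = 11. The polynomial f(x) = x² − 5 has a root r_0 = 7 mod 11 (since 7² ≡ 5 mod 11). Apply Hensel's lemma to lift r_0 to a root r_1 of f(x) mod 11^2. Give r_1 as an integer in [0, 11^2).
r_1 = 73 (mod 121)

Hensel's recurrence: r_{i+1} = r_i − f(r_i)·(f′(r_i))^{-1} mod 11^{i+2}, with f′(x) = 2x. Iterate:
  r_0 = 7 (mod 11)
  r_1 = 73 (mod 121)
Final: r_1 = 73, and one checks f(r_1) ≡ 0 mod 11^2.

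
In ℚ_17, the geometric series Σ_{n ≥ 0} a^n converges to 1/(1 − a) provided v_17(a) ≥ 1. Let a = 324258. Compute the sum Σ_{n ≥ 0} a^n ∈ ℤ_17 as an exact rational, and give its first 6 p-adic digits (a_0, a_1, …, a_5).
Σ a^n = 1/(1 − a) = -1/324257;  first 6 digits = (1, 0, 0, 15, 3, 0)

v_17(a) = 3 ≥ 1, so the series converges in ℤ_17 to 1/(1 − a) = 1/(1 − 324258) = -1/324257. Expand this rational in ℤ_17: compute digits iteratively via d_i = x_i mod 17, x_{i+1} = (x_i − d_i)/17. The first 6 digits are (1, 0, 0, 15, 3, 0).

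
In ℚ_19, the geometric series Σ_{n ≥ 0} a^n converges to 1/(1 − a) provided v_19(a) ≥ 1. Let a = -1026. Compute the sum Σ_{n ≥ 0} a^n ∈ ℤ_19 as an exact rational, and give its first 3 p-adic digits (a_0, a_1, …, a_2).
Σ a^n = 1/(1 − a) = 1/1027;  first 3 digits = (1, 3, 6)

v_19(a) = 1 ≥ 1, so the series converges in ℤ_19 to 1/(1 − a) = 1/(1 − (-1026)) = 1/1027. Expand this rational in ℤ_19: compute digits iteratively via d_i = x_i mod 19, x_{i+1} = (x_i − d_i)/19. The first 3 digits are (1, 3, 6).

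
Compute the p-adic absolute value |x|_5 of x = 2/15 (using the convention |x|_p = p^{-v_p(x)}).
|2/15|_5 = 5

Step 1 — compute v_5(x) by factoring powers of 5 out of the numerator and denominator: v_5(2/15) = -1. Step 2 — apply |x|_p = p^{-v_p(x)} = 5^{1} = 5.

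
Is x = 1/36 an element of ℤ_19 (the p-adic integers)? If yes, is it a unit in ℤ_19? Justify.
x ∈ ℤ_19^× (unit); v_19(x) = 0

ℤ_19 = {x ∈ ℚ_19 : v_19(x) ≥ 0} and ℤ_19^× = {x ∈ ℤ_19 : v_19(x) = 0}. Here v_19(1/36) = v_19(num) − v_19(den) = 0; compare against these criteria.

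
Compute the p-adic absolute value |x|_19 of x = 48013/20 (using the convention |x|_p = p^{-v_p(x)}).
|48013/20|_19 = 1/6859

Step 1 — compute v_19(x) by factoring powers of 19 out of the numerator and denominator: v_19(48013/20) = 3. Step 2 — apply |x|_p = p^{-v_p(x)} = 19^{-3} = 1/6859.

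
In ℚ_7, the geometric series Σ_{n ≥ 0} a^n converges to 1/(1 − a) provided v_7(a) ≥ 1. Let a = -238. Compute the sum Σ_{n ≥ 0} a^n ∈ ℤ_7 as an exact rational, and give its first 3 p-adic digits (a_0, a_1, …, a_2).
Σ a^n = 1/(1 − a) = 1/239;  first 3 digits = (1, 1, 3)

v_7(a) = 1 ≥ 1, so the series converges in ℤ_7 to 1/(1 − a) = 1/(1 − (-238)) = 1/239. Expand this rational in ℤ_7: compute digits iteratively via d_i = x_i mod 7, x_{i+1} = (x_i − d_i)/7. The first 3 digits are (1, 1, 3).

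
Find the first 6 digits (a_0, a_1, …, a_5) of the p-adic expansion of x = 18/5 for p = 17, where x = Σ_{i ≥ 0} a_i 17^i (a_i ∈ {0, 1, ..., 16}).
(a_0, …, a_5) = (7, 10, 13, 6, 3, 10)

v_17(18/5) = 0 (numerator and denominator both coprime to 17), so x ∈ ℤ_17^×. Compute digits iteratively via a_i = x_i mod 17, x_{i+1} = (x_i − a_i)/17, with x_0 = x:
  x_0 = 18/5;  a_0 = 7;  x_1 = (x_0 − 7)/17 = -1/5
  x_1 = -1/5;  a_1 = 10;  x_2 = (x_1 − 10)/17 = -3/5
  x_2 = -3/5;  a_2 = 13;  x_3 = (x_2 − 13)/17 = -4/5
  x_3 = -4/5;  a_3 = 6;  x_4 = (x_3 − 6)/17 = -2/5
  x_4 = -2/5;  a_4 = 3;  x_5 = (x_4 − 3)/17 = -1/5
  x_5 = -1/5;  a_5 = 10;  x_6 = (x_5 − 10)/17 = -3/5
Digits: (7, 10, 13, 6, 3, 10).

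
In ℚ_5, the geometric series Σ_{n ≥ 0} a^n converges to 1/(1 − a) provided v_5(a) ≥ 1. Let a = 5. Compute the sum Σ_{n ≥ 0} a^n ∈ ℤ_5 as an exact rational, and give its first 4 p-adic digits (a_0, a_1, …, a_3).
Σ a^n = 1/(1 − a) = -1/4;  first 4 digits = (1, 1, 1, 1)

v_5(a) = 1 ≥ 1, so the series converges in ℤ_5 to 1/(1 − a) = 1/(1 − 5) = -1/4. Expand this rational in ℤ_5: compute digits iteratively via d_i = x_i mod 5, x_{i+1} = (x_i − d_i)/5. The first 4 digits are (1, 1, 1, 1).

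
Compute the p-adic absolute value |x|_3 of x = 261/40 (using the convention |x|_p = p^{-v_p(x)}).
|261/40|_3 = 1/9

Step 1 — compute v_3(x) by factoring powers of 3 out of the numerator and denominator: v_3(261/40) = 2. Step 2 — apply |x|_p = p^{-v_p(x)} = 3^{-2} = 1/9.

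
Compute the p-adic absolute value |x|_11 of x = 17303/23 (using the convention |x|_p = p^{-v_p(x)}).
|17303/23|_11 = 1/1331

Step 1 — compute v_11(x) by factoring powers of 11 out of the numerator and denominator: v_11(17303/23) = 3. Step 2 — apply |x|_p = p^{-v_p(x)} = 11^{-3} = 1/1331.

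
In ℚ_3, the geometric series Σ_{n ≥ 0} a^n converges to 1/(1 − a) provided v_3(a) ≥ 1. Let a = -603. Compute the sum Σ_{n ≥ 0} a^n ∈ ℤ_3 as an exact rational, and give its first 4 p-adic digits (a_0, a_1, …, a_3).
Σ a^n = 1/(1 − a) = 1/604;  first 4 digits = (1, 0, 2, 1)

v_3(a) = 2 ≥ 1, so the series converges in ℤ_3 to 1/(1 − a) = 1/(1 − (-603)) = 1/604. Expand this rational in ℤ_3: compute digits iteratively via d_i = x_i mod 3, x_{i+1} = (x_i − d_i)/3. The first 4 digits are (1, 0, 2, 1).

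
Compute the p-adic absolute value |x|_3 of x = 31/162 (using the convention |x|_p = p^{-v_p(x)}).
|31/162|_3 = 81

Step 1 — compute v_3(x) by factoring powers of 3 out of the numerator and denominator: v_3(31/162) = -4. Step 2 — apply |x|_p = p^{-v_p(x)} = 3^{4} = 81.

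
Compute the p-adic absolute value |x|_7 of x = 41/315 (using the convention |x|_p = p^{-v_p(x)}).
|41/315|_7 = 7

Step 1 — compute v_7(x) by factoring powers of 7 out of the numerator and denominator: v_7(41/315) = -1. Step 2 — apply |x|_p = p^{-v_p(x)} = 7^{1} = 7.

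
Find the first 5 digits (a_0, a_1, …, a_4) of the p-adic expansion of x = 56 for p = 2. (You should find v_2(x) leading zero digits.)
(a_0, …, a_4) = (0, 0, 0, 1, 1)

v_2(56) = 3, so a_0 = ... = a_2 = 0. Factor out: x = 2^3 · u with u = 7 a unit in ℤ_2. Expand u iteratively via a_{v+i} = u_i mod 2, u_{i+1} = (u_i − a_{v+i})/2:
  u_0 = 7;  a_3 = 1;  u_1 = (u_0 − 1)/2 = 3
  u_1 = 3;  a_4 = 1;  u_2 = (u_1 − 1)/2 = 1
Digits: (0, 0, 0, 1, 1).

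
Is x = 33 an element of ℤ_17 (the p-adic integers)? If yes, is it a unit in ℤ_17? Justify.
x ∈ ℤ_17^× (unit); v_17(x) = 0

ℤ_17 = {x ∈ ℚ_17 : v_17(x) ≥ 0} and ℤ_17^× = {x ∈ ℤ_17 : v_17(x) = 0}. Here v_17(33) = v_17(num) − v_17(den) = 0; compare against these criteria.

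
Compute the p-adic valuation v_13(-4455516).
v_13(-4455516) = 5

v_13(n) is the largest exponent k such that 13^k divides n. Factor out: -4455516 = -13^5 · 12. (Sign doesn't affect v_p.) So v_13(-4455516) = 5.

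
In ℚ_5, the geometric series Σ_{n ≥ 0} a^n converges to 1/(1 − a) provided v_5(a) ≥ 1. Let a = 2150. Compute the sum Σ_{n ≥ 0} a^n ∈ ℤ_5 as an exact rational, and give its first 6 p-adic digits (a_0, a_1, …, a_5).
Σ a^n = 1/(1 − a) = -1/2149;  first 6 digits = (1, 0, 1, 2, 4, 4)

v_5(a) = 2 ≥ 1, so the series converges in ℤ_5 to 1/(1 − a) = 1/(1 − 2150) = -1/2149. Expand this rational in ℤ_5: compute digits iteratively via d_i = x_i mod 5, x_{i+1} = (x_i − d_i)/5. The first 6 digits are (1, 0, 1, 2, 4, 4).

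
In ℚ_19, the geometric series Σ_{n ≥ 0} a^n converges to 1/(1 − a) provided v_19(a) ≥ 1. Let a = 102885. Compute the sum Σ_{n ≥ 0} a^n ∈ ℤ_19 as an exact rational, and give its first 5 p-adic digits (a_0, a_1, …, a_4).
Σ a^n = 1/(1 − a) = -1/102884;  first 5 digits = (1, 0, 0, 15, 0)

v_19(a) = 3 ≥ 1, so the series converges in ℤ_19 to 1/(1 − a) = 1/(1 − 102885) = -1/102884. Expand this rational in ℤ_19: compute digits iteratively via d_i = x_i mod 19, x_{i+1} = (x_i − d_i)/19. The first 5 digits are (1, 0, 0, 15, 0).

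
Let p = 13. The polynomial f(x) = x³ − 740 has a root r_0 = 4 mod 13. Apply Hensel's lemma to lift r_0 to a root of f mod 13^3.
r_2 = 2032 (mod 2197)

Hensel: r_{i+1} = r_i − f(r_i)/f′(r_i) mod 13^{i+2}, where f′(x) = 3x². Iterate:
  r_0 = 4 (mod 13)
  r_1 = 4 (mod 169)
  r_2 = 2032 (mod 2197)
Final: r = 2032 with f(r) ≡ 0 mod 13^3.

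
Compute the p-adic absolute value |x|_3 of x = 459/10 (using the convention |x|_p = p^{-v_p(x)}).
|459/10|_3 = 1/27

Step 1 — compute v_3(x) by factoring powers of 3 out of the numerator and denominator: v_3(459/10) = 3. Step 2 — apply |x|_p = p^{-v_p(x)} = 3^{-3} = 1/27.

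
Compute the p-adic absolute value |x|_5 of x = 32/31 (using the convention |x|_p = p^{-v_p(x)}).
|32/31|_5 = 1

Step 1 — compute v_5(x) by factoring powers of 5 out of the numerator and denominator: v_5(32/31) = 0. Step 2 — apply |x|_p = p^{-v_p(x)} = 5^{0} = 1.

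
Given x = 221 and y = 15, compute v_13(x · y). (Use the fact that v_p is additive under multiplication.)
v_13(3315) = 1

v_p(x) = 1 (factor: 221 = 13^1 · 17); v_p(y) = 0 (factor: 15 = 13^0 · 15). Additivity: v_p(xy) = v_p(x) + v_p(y) = 1 + 0 = 1. (Direct check: xy = 3315 = 13^1 · (255).)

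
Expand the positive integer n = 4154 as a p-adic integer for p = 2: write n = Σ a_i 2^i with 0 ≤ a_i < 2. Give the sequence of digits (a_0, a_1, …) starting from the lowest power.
(a_0, a_1, …) = (0, 1, 0, 1, 1, 1, 0, 0, 0, 0, 0, 0, 1)

Repeated division by 2 gives the digits low-to-high: 4154 = 1·2^1 + 1·2^3 + 1·2^4 + 1·2^5 + 1·2^12. Digit sequence: (0, 1, 0, 1, 1, 1, 0, 0, 0, 0, 0, 0, 1).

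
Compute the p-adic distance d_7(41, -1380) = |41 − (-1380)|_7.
d_7(41, -1380) = 1/49

Step 1 — x − y = 41 − (-1380) = 1421. Step 2 — v_7(1421) = 2 (factor: 1421 = (7^2 · 29); the sign does not affect v_p). Step 3 — |x − y|_7 = 7^{-2} = 1/49.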